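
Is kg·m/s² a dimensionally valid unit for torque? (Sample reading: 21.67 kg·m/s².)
No

torque has SI base units: kg * m^2 / s^2
kg·m/s² does NOT reduce to kg * m^2 / s^2; a valid unit for torque would be e.g. N·m.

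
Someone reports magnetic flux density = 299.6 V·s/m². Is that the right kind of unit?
Yes

magnetic flux density has SI base units: kg / (A * s^2)
V·s/m² reduces to the same SI base units, so it is a valid unit for magnetic flux density.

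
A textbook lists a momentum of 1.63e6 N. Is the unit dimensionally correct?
No

momentum has SI base units: kg * m / s
N does NOT reduce to kg * m / s; a valid unit for momentum would be e.g. kg·m/s.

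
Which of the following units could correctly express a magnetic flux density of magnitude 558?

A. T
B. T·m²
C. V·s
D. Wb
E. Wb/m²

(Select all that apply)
A, E

magnetic flux density has SI base units: kg / (A * s^2)

Checking each option against kg / (A * s^2):
  A. T: ✓ matches
  B. T·m²: ✗ does not match
  C. V·s: ✗ does not match
  D. Wb: ✗ does not match
  E. Wb/m²: ✓ matches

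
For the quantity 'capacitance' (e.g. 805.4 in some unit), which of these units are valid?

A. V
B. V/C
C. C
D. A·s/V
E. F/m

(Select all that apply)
D

capacitance has SI base units: A^2 * s^4 / (kg * m^2)

Checking each option against A^2 * s^4 / (kg * m^2):
  A. V: ✗ does not match
  B. V/C: ✗ does not match
  C. C: ✗ does not match
  D. A·s/V: ✓ matches
  E. F/m: ✗ does not match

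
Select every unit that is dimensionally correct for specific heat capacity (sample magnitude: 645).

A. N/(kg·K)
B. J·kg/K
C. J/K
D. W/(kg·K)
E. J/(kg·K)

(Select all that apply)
E

specific heat capacity has SI base units: m^2 / (s^2 * K)

Checking each option against m^2 / (s^2 * K):
  A. N/(kg·K): ✗ does not match
  B. J·kg/K: ✗ does not match
  C. J/K: ✗ does not match
  D. W/(kg·K): ✗ does not match
  E. J/(kg·K): ✓ matches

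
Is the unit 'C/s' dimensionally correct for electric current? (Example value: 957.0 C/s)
Yes

electric current has SI base units: A
C/s reduces to the same SI base units, so it is a valid unit for electric current.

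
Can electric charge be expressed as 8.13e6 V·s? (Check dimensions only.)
No

electric charge has SI base units: A * s
V·s does NOT reduce to A * s; a valid unit for electric charge would be e.g. C.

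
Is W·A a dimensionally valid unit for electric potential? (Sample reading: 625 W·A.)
No

electric potential has SI base units: kg * m^2 / (A * s^3)
W·A does NOT reduce to kg * m^2 / (A * s^3); a valid unit for electric potential would be e.g. V.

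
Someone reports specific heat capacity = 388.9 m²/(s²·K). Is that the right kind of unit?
Yes

specific heat capacity has SI base units: m^2 / (s^2 * K)
m²/(s²·K) reduces to the same SI base units, so it is a valid unit for specific heat capacity.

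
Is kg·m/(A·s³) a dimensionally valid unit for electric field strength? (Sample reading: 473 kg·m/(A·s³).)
Yes

electric field strength has SI base units: kg * m / (A * s^3)
kg·m/(A·s³) reduces to the same SI base units, so it is a valid unit for electric field strength.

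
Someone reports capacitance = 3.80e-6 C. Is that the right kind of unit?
No

capacitance has SI base units: A^2 * s^4 / (kg * m^2)
C does NOT reduce to A^2 * s^4 / (kg * m^2); a valid unit for capacitance would be e.g. F.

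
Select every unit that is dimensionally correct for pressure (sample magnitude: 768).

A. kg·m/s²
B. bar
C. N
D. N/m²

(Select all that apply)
B, D

pressure has SI base units: kg / (m * s^2)

Checking each option against kg / (m * s^2):
  A. kg·m/s²: ✗ does not match
  B. bar: ✓ matches
  C. N: ✗ does not match
  D. N/m²: ✓ matches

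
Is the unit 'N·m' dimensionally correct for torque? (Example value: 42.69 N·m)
Yes

torque has SI base units: kg * m^2 / s^2
N·m reduces to the same SI base units, so it is a valid unit for torque.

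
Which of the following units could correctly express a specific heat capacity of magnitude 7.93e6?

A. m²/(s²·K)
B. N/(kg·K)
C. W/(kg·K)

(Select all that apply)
A

specific heat capacity has SI base units: m^2 / (s^2 * K)

Checking each option against m^2 / (s^2 * K):
  A. m²/(s²·K): ✓ matches
  B. N/(kg·K): ✗ does not match
  C. W/(kg·K): ✗ does not match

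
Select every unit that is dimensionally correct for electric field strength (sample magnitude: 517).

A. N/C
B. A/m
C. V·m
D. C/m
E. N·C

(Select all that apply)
A

electric field strength has SI base units: kg * m / (A * s^3)

Checking each option against kg * m / (A * s^3):
  A. N/C: ✓ matches
  B. A/m: ✗ does not match
  C. V·m: ✗ does not match
  D. C/m: ✗ does not match
  E. N·C: ✗ does not match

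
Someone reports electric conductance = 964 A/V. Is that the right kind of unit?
Yes

electric conductance has SI base units: A^2 * s^3 / (kg * m^2)
A/V reduces to the same SI base units, so it is a valid unit for electric conductance.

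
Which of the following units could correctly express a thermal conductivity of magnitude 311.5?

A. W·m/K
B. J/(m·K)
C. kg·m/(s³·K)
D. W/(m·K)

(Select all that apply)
C, D

thermal conductivity has SI base units: kg * m / (s^3 * K)

Checking each option against kg * m / (s^3 * K):
  A. W·m/K: ✗ does not match
  B. J/(m·K): ✗ does not match
  C. kg·m/(s³·K): ✓ matches
  D. W/(m·K): ✓ matches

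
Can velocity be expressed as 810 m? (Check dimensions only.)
No

velocity has SI base units: m / s
m does NOT reduce to m / s; a valid unit for velocity would be e.g. m/s.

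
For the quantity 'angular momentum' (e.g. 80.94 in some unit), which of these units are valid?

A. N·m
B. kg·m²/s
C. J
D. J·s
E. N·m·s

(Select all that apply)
B, D, E

angular momentum has SI base units: kg * m^2 / s

Checking each option against kg * m^2 / s:
  A. N·m: ✗ does not match
  B. kg·m²/s: ✓ matches
  C. J: ✗ does not match
  D. J·s: ✓ matches
  E. N·m·s: ✓ matches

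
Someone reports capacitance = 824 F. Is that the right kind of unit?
Yes

capacitance has SI base units: A^2 * s^4 / (kg * m^2)
F reduces to the same SI base units, so it is a valid unit for capacitance.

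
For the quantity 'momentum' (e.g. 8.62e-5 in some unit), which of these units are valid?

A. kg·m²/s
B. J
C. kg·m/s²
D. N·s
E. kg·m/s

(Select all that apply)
D, E

momentum has SI base units: kg * m / s

Checking each option against kg * m / s:
  A. kg·m²/s: ✗ does not match
  B. J: ✗ does not match
  C. kg·m/s²: ✗ does not match
  D. N·s: ✓ matches
  E. kg·m/s: ✓ matches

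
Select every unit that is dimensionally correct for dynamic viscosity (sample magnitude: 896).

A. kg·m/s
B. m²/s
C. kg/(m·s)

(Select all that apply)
C

dynamic viscosity has SI base units: kg / (m * s)

Checking each option against kg / (m * s):
  A. kg·m/s: ✗ does not match
  B. m²/s: ✗ does not match
  C. kg/(m·s): ✓ matches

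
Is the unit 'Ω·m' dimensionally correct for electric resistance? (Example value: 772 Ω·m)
No

electric resistance has SI base units: kg * m^2 / (A^2 * s^3)
Ω·m does NOT reduce to kg * m^2 / (A^2 * s^3); a valid unit for electric resistance would be e.g. Ω.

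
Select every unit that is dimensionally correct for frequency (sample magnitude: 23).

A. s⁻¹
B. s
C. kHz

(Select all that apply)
A, C

frequency has SI base units: 1 / s

Checking each option against 1 / s:
  A. s⁻¹: ✓ matches
  B. s: ✗ does not match
  C. kHz: ✓ matches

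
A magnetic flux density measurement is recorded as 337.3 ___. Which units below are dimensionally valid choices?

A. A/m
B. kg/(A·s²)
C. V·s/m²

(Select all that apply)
B, C

magnetic flux density has SI base units: kg / (A * s^2)

Checking each option against kg / (A * s^2):
  A. A/m: ✗ does not match
  B. kg/(A·s²): ✓ matches
  C. V·s/m²: ✓ matches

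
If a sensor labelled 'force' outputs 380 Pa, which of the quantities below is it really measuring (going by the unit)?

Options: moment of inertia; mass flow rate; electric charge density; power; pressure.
pressure

force should have units dimensionally equivalent to kg * m / s^2 (e.g. N).
The given unit 'Pa' reduces to kg / (m * s^2). Of the listed options, that is the dimensionality of pressure.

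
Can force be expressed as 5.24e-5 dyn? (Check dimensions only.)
Yes

force has SI base units: kg * m / s^2
dyn reduces to the same SI base units, so it is a valid unit for force.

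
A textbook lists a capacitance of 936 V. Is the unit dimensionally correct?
No

capacitance has SI base units: A^2 * s^4 / (kg * m^2)
V does NOT reduce to A^2 * s^4 / (kg * m^2); a valid unit for capacitance would be e.g. F.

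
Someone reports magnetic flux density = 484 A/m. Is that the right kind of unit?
No

magnetic flux density has SI base units: kg / (A * s^2)
A/m does NOT reduce to kg / (A * s^2); a valid unit for magnetic flux density would be e.g. T.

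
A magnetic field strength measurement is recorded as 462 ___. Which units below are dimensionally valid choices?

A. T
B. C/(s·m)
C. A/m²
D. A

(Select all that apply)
B

magnetic field strength has SI base units: A / m

Checking each option against A / m:
  A. T: ✗ does not match
  B. C/(s·m): ✓ matches
  C. A/m²: ✗ does not match
  D. A: ✗ does not match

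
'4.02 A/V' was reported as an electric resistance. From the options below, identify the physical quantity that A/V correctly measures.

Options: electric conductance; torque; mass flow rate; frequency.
electric conductance

electric resistance should have units dimensionally equivalent to kg * m^2 / (A^2 * s^3) (e.g. Ω).
The given unit 'A/V' reduces to A^2 * s^3 / (kg * m^2). Of the listed options, that is the dimensionality of electric conductance.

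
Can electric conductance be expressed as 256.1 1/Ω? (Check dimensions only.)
Yes

electric conductance has SI base units: A^2 * s^3 / (kg * m^2)
1/Ω reduces to the same SI base units, so it is a valid unit for electric conductance.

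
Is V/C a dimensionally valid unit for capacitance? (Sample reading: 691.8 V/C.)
No

capacitance has SI base units: A^2 * s^4 / (kg * m^2)
V/C does NOT reduce to A^2 * s^4 / (kg * m^2); a valid unit for capacitance would be e.g. F.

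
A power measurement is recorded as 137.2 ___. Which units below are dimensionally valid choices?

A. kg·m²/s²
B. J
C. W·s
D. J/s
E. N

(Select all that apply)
D

power has SI base units: kg * m^2 / s^3

Checking each option against kg * m^2 / s^3:
  A. kg·m²/s²: ✗ does not match
  B. J: ✗ does not match
  C. W·s: ✗ does not match
  D. J/s: ✓ matches
  E. N: ✗ does not match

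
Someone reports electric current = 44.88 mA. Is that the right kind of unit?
Yes

electric current has SI base units: A
mA reduces to the same SI base units, so it is a valid unit for electric current.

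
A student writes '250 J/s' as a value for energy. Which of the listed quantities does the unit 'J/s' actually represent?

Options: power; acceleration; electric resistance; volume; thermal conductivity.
power

energy should have units dimensionally equivalent to kg * m^2 / s^2 (e.g. J).
The given unit 'J/s' reduces to kg * m^2 / s^3. Of the listed options, that is the dimensionality of power.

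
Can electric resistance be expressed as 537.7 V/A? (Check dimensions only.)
Yes

electric resistance has SI base units: kg * m^2 / (A^2 * s^3)
V/A reduces to the same SI base units, so it is a valid unit for electric resistance.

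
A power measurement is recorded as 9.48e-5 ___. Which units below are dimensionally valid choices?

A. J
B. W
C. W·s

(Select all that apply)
B

power has SI base units: kg * m^2 / s^3

Checking each option against kg * m^2 / s^3:
  A. J: ✗ does not match
  B. W: ✓ matches
  C. W·s: ✗ does not match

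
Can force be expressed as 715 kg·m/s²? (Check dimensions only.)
Yes

force has SI base units: kg * m / s^2
kg·m/s² reduces to the same SI base units, so it is a valid unit for force.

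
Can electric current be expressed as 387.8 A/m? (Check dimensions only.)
No

electric current has SI base units: A
A/m does NOT reduce to A; a valid unit for electric current would be e.g. A.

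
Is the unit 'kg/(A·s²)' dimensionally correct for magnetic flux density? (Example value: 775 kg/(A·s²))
Yes

magnetic flux density has SI base units: kg / (A * s^2)
kg/(A·s²) reduces to the same SI base units, so it is a valid unit for magnetic flux density.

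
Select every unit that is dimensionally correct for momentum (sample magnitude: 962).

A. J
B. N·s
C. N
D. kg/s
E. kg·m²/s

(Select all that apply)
B

momentum has SI base units: kg * m / s

Checking each option against kg * m / s:
  A. J: ✗ does not match
  B. N·s: ✓ matches
  C. N: ✗ does not match
  D. kg/s: ✗ does not match
  E. kg·m²/s: ✗ does not match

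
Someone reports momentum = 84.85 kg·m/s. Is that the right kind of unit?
Yes

momentum has SI base units: kg * m / s
kg·m/s reduces to the same SI base units, so it is a valid unit for momentum.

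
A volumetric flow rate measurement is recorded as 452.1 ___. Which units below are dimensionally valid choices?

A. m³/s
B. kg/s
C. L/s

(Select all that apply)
A, C

volumetric flow rate has SI base units: m^3 / s

Checking each option against m^3 / s:
  A. m³/s: ✓ matches
  B. kg/s: ✗ does not match
  C. L/s: ✓ matches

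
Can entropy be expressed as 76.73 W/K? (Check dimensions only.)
No

entropy has SI base units: kg * m^2 / (s^2 * K)
W/K does NOT reduce to kg * m^2 / (s^2 * K); a valid unit for entropy would be e.g. J/K.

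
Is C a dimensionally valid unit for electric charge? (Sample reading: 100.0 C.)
Yes

electric charge has SI base units: A * s
C reduces to the same SI base units, so it is a valid unit for electric charge.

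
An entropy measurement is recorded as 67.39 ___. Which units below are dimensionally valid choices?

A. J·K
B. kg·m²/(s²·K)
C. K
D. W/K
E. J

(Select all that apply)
B

entropy has SI base units: kg * m^2 / (s^2 * K)

Checking each option against kg * m^2 / (s^2 * K):
  A. J·K: ✗ does not match
  B. kg·m²/(s²·K): ✓ matches
  C. K: ✗ does not match
  D. W/K: ✗ does not match
  E. J: ✗ does not match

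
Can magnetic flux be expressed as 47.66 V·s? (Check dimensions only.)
Yes

magnetic flux has SI base units: kg * m^2 / (A * s^2)
V·s reduces to the same SI base units, so it is a valid unit for magnetic flux.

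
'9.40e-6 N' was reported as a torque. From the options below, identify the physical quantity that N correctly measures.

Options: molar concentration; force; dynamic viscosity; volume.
force

torque should have units dimensionally equivalent to kg * m^2 / s^2 (e.g. N·m).
The given unit 'N' reduces to kg * m / s^2. Of the listed options, that is the dimensionality of force.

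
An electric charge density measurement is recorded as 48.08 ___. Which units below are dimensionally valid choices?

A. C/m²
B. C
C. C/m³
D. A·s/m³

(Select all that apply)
C, D

electric charge density has SI base units: A * s / m^3

Checking each option against A * s / m^3:
  A. C/m²: ✗ does not match
  B. C: ✗ does not match
  C. C/m³: ✓ matches
  D. A·s/m³: ✓ matches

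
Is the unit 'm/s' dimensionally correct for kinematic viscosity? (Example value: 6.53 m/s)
No

kinematic viscosity has SI base units: m^2 / s
m/s does NOT reduce to m^2 / s; a valid unit for kinematic viscosity would be e.g. m²/s.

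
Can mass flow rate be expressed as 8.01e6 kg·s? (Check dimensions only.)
No

mass flow rate has SI base units: kg / s
kg·s does NOT reduce to kg / s; a valid unit for mass flow rate would be e.g. kg/s.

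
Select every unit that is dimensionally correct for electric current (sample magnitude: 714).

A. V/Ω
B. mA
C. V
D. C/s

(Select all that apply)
A, B, D

electric current has SI base units: A

Checking each option against A:
  A. V/Ω: ✓ matches
  B. mA: ✓ matches
  C. V: ✗ does not match
  D. C/s: ✓ matches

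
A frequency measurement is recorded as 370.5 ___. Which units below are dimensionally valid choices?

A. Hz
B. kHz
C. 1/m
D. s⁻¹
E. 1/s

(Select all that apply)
A, B, D, E

frequency has SI base units: 1 / s

Checking each option against 1 / s:
  A. Hz: ✓ matches
  B. kHz: ✓ matches
  C. 1/m: ✗ does not match
  D. s⁻¹: ✓ matches
  E. 1/s: ✓ matches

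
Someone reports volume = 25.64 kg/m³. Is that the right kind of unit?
No

volume has SI base units: m^3
kg/m³ does NOT reduce to m^3; a valid unit for volume would be e.g. m³.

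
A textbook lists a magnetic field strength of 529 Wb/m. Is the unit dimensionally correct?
No

magnetic field strength has SI base units: A / m
Wb/m does NOT reduce to A / m; a valid unit for magnetic field strength would be e.g. A/m.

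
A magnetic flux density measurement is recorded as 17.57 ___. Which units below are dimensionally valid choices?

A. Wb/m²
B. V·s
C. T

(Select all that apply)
A, C

magnetic flux density has SI base units: kg / (A * s^2)

Checking each option against kg / (A * s^2):
  A. Wb/m²: ✓ matches
  B. V·s: ✗ does not match
  C. T: ✓ matches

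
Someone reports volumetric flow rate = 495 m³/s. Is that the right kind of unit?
Yes

volumetric flow rate has SI base units: m^3 / s
m³/s reduces to the same SI base units, so it is a valid unit for volumetric flow rate.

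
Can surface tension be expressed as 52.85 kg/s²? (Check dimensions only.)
Yes

surface tension has SI base units: kg / s^2
kg/s² reduces to the same SI base units, so it is a valid unit for surface tension.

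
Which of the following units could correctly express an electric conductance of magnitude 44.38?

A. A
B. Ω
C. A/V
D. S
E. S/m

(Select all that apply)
C, D

electric conductance has SI base units: A^2 * s^3 / (kg * m^2)

Checking each option against A^2 * s^3 / (kg * m^2):
  A. A: ✗ does not match
  B. Ω: ✗ does not match
  C. A/V: ✓ matches
  D. S: ✓ matches
  E. S/m: ✗ does not match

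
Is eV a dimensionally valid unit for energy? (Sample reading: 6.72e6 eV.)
Yes

energy has SI base units: kg * m^2 / s^2
eV reduces to the same SI base units, so it is a valid unit for energy.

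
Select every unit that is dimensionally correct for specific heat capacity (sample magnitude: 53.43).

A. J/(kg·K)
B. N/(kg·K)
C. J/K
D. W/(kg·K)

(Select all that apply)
A

specific heat capacity has SI base units: m^2 / (s^2 * K)

Checking each option against m^2 / (s^2 * K):
  A. J/(kg·K): ✓ matches
  B. N/(kg·K): ✗ does not match
  C. J/K: ✗ does not match
  D. W/(kg·K): ✗ does not match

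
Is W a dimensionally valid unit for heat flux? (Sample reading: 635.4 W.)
No

heat flux has SI base units: kg / s^3
W does NOT reduce to kg / s^3; a valid unit for heat flux would be e.g. W/m².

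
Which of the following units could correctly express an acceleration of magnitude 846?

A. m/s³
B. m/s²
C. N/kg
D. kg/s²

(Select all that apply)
B, C

acceleration has SI base units: m / s^2

Checking each option against m / s^2:
  A. m/s³: ✗ does not match
  B. m/s²: ✓ matches
  C. N/kg: ✓ matches
  D. kg/s²: ✗ does not match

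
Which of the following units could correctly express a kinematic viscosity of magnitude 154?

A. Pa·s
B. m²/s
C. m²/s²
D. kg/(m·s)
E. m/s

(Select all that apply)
B

kinematic viscosity has SI base units: m^2 / s

Checking each option against m^2 / s:
  A. Pa·s: ✗ does not match
  B. m²/s: ✓ matches
  C. m²/s²: ✗ does not match
  D. kg/(m·s): ✗ does not match
  E. m/s: ✗ does not match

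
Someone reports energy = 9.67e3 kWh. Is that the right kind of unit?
Yes

energy has SI base units: kg * m^2 / s^2
kWh reduces to the same SI base units, so it is a valid unit for energy.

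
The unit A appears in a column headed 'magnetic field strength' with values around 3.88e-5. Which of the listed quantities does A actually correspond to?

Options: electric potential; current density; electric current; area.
electric current

magnetic field strength should have units dimensionally equivalent to A / m (e.g. A/m).
The given unit 'A' reduces to A. Of the listed options, that is the dimensionality of electric current.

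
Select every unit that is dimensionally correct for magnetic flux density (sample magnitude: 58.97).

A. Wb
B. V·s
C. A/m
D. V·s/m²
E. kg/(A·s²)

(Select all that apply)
D, E

magnetic flux density has SI base units: kg / (A * s^2)

Checking each option against kg / (A * s^2):
  A. Wb: ✗ does not match
  B. V·s: ✗ does not match
  C. A/m: ✗ does not match
  D. V·s/m²: ✓ matches
  E. kg/(A·s²): ✓ matches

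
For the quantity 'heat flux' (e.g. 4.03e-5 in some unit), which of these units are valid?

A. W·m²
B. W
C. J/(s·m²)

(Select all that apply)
C

heat flux has SI base units: kg / s^3

Checking each option against kg / s^3:
  A. W·m²: ✗ does not match
  B. W: ✗ does not match
  C. J/(s·m²): ✓ matches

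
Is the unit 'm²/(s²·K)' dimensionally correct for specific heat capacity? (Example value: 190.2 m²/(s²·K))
Yes

specific heat capacity has SI base units: m^2 / (s^2 * K)
m²/(s²·K) reduces to the same SI base units, so it is a valid unit for specific heat capacity.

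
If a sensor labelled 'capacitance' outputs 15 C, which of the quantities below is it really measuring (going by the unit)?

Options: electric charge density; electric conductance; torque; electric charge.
electric charge

capacitance should have units dimensionally equivalent to A^2 * s^4 / (kg * m^2) (e.g. F).
The given unit 'C' reduces to A * s. Of the listed options, that is the dimensionality of electric charge.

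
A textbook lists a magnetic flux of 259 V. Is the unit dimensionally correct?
No

magnetic flux has SI base units: kg * m^2 / (A * s^2)
V does NOT reduce to kg * m^2 / (A * s^2); a valid unit for magnetic flux would be e.g. Wb.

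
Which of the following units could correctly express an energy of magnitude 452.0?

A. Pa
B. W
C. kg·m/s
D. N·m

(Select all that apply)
D

energy has SI base units: kg * m^2 / s^2

Checking each option against kg * m^2 / s^2:
  A. Pa: ✗ does not match
  B. W: ✗ does not match
  C. kg·m/s: ✗ does not match
  D. N·m: ✓ matches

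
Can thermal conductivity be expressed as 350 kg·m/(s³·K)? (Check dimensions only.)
Yes

thermal conductivity has SI base units: kg * m / (s^3 * K)
kg·m/(s³·K) reduces to the same SI base units, so it is a valid unit for thermal conductivity.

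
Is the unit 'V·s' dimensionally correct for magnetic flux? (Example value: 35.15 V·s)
Yes

magnetic flux has SI base units: kg * m^2 / (A * s^2)
V·s reduces to the same SI base units, so it is a valid unit for magnetic flux.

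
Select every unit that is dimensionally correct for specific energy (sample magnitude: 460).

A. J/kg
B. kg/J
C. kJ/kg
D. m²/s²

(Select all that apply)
A, C, D

specific energy has SI base units: m^2 / s^2

Checking each option against m^2 / s^2:
  A. J/kg: ✓ matches
  B. kg/J: ✗ does not match
  C. kJ/kg: ✓ matches
  D. m²/s²: ✓ matches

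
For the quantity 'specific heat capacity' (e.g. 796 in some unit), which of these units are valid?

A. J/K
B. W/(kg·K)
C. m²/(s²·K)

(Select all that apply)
C

specific heat capacity has SI base units: m^2 / (s^2 * K)

Checking each option against m^2 / (s^2 * K):
  A. J/K: ✗ does not match
  B. W/(kg·K): ✗ does not match
  C. m²/(s²·K): ✓ matches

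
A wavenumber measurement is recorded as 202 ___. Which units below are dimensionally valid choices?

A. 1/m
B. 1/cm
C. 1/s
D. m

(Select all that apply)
A, B

wavenumber has SI base units: 1 / m

Checking each option against 1 / m:
  A. 1/m: ✓ matches
  B. 1/cm: ✓ matches
  C. 1/s: ✗ does not match
  D. m: ✗ does not match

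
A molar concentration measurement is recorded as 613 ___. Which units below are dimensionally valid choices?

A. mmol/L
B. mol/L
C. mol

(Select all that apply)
A, B

molar concentration has SI base units: mol / m^3

Checking each option against mol / m^3:
  A. mmol/L: ✓ matches
  B. mol/L: ✓ matches
  C. mol: ✗ does not match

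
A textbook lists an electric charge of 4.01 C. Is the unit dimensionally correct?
Yes

electric charge has SI base units: A * s
C reduces to the same SI base units, so it is a valid unit for electric charge.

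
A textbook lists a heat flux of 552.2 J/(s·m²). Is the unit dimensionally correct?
Yes

heat flux has SI base units: kg / s^3
J/(s·m²) reduces to the same SI base units, so it is a valid unit for heat flux.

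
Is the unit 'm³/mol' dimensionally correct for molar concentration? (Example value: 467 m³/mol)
No

molar concentration has SI base units: mol / m^3
m³/mol does NOT reduce to mol / m^3; a valid unit for molar concentration would be e.g. mol/m³.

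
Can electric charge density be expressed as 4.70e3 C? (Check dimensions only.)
No

electric charge density has SI base units: A * s / m^3
C does NOT reduce to A * s / m^3; a valid unit for electric charge density would be e.g. C/m³.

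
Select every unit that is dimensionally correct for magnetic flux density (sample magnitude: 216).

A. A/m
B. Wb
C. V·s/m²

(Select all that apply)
C

magnetic flux density has SI base units: kg / (A * s^2)

Checking each option against kg / (A * s^2):
  A. A/m: ✗ does not match
  B. Wb: ✗ does not match
  C. V·s/m²: ✓ matches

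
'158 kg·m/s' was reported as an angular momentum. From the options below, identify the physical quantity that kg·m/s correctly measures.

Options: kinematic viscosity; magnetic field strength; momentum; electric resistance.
momentum

angular momentum should have units dimensionally equivalent to kg * m^2 / s (e.g. kg·m²/s).
The given unit 'kg·m/s' reduces to kg * m / s. Of the listed options, that is the dimensionality of momentum.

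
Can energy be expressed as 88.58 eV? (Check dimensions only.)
Yes

energy has SI base units: kg * m^2 / s^2
eV reduces to the same SI base units, so it is a valid unit for energy.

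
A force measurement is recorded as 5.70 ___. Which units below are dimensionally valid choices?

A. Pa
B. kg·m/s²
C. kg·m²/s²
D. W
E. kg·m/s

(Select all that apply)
B

force has SI base units: kg * m / s^2

Checking each option against kg * m / s^2:
  A. Pa: ✗ does not match
  B. kg·m/s²: ✓ matches
  C. kg·m²/s²: ✗ does not match
  D. W: ✗ does not match
  E. kg·m/s: ✗ does not match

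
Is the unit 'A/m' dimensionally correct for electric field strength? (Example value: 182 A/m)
No

electric field strength has SI base units: kg * m / (A * s^3)
A/m does NOT reduce to kg * m / (A * s^3); a valid unit for electric field strength would be e.g. V/m.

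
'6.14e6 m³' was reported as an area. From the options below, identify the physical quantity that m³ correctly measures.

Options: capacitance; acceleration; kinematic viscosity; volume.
volume

area should have units dimensionally equivalent to m^2 (e.g. m²).
The given unit 'm³' reduces to m^3. Of the listed options, that is the dimensionality of volume.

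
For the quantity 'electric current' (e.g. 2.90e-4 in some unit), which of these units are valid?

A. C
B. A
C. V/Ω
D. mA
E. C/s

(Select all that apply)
B, C, D, E

electric current has SI base units: A

Checking each option against A:
  A. C: ✗ does not match
  B. A: ✓ matches
  C. V/Ω: ✓ matches
  D. mA: ✓ matches
  E. C/s: ✓ matches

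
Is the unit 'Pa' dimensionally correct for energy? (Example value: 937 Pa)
No

energy has SI base units: kg * m^2 / s^2
Pa does NOT reduce to kg * m^2 / s^2; a valid unit for energy would be e.g. J.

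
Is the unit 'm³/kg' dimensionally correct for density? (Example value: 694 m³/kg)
No

density has SI base units: kg / m^3
m³/kg does NOT reduce to kg / m^3; a valid unit for density would be e.g. kg/m³.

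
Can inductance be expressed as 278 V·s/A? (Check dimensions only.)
Yes

inductance has SI base units: kg * m^2 / (A^2 * s^2)
V·s/A reduces to the same SI base units, so it is a valid unit for inductance.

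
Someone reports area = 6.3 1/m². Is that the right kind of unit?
No

area has SI base units: m^2
1/m² does NOT reduce to m^2; a valid unit for area would be e.g. m².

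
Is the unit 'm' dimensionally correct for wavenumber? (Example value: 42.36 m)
No

wavenumber has SI base units: 1 / m
m does NOT reduce to 1 / m; a valid unit for wavenumber would be e.g. 1/m.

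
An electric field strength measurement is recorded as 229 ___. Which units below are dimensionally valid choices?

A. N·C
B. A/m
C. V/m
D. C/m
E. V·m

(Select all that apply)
C

electric field strength has SI base units: kg * m / (A * s^3)

Checking each option against kg * m / (A * s^3):
  A. N·C: ✗ does not match
  B. A/m: ✗ does not match
  C. V/m: ✓ matches
  D. C/m: ✗ does not match
  E. V·m: ✗ does not match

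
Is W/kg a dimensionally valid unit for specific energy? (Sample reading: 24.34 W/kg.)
No

specific energy has SI base units: m^2 / s^2
W/kg does NOT reduce to m^2 / s^2; a valid unit for specific energy would be e.g. J/kg.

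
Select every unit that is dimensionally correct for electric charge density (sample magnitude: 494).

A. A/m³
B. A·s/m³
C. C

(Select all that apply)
B

electric charge density has SI base units: A * s / m^3

Checking each option against A * s / m^3:
  A. A/m³: ✗ does not match
  B. A·s/m³: ✓ matches
  C. C: ✗ does not match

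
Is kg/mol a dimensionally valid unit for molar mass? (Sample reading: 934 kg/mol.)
Yes

molar mass has SI base units: kg / mol
kg/mol reduces to the same SI base units, so it is a valid unit for molar mass.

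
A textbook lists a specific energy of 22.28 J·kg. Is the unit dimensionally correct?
No

specific energy has SI base units: m^2 / s^2
J·kg does NOT reduce to m^2 / s^2; a valid unit for specific energy would be e.g. J/kg.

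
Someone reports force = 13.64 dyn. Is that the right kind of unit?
Yes

force has SI base units: kg * m / s^2
dyn reduces to the same SI base units, so it is a valid unit for force.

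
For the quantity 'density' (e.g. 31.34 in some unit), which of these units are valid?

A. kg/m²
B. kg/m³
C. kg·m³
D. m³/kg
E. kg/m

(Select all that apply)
B

density has SI base units: kg / m^3

Checking each option against kg / m^3:
  A. kg/m²: ✗ does not match
  B. kg/m³: ✓ matches
  C. kg·m³: ✗ does not match
  D. m³/kg: ✗ does not match
  E. kg/m: ✗ does not match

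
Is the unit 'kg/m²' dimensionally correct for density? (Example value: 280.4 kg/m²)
No

density has SI base units: kg / m^3
kg/m² does NOT reduce to kg / m^3; a valid unit for density would be e.g. kg/m³.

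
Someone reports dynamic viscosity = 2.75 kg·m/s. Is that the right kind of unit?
No

dynamic viscosity has SI base units: kg / (m * s)
kg·m/s does NOT reduce to kg / (m * s); a valid unit for dynamic viscosity would be e.g. Pa·s.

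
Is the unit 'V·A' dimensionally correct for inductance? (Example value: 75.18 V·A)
No

inductance has SI base units: kg * m^2 / (A^2 * s^2)
V·A does NOT reduce to kg * m^2 / (A^2 * s^2); a valid unit for inductance would be e.g. H.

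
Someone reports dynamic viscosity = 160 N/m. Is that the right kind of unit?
No

dynamic viscosity has SI base units: kg / (m * s)
N/m does NOT reduce to kg / (m * s); a valid unit for dynamic viscosity would be e.g. Pa·s.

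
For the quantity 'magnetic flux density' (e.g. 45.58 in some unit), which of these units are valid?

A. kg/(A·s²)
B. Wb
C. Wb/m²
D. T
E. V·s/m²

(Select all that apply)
A, C, D, E

magnetic flux density has SI base units: kg / (A * s^2)

Checking each option against kg / (A * s^2):
  A. kg/(A·s²): ✓ matches
  B. Wb: ✗ does not match
  C. Wb/m²: ✓ matches
  D. T: ✓ matches
  E. V·s/m²: ✓ matches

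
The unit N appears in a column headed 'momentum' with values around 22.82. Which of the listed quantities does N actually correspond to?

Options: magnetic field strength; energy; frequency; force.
force

momentum should have units dimensionally equivalent to kg * m / s (e.g. kg·m/s).
The given unit 'N' reduces to kg * m / s^2. Of the listed options, that is the dimensionality of force.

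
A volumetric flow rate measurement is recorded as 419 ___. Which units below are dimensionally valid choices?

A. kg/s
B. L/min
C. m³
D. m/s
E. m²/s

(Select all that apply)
B

volumetric flow rate has SI base units: m^3 / s

Checking each option against m^3 / s:
  A. kg/s: ✗ does not match
  B. L/min: ✓ matches
  C. m³: ✗ does not match
  D. m/s: ✗ does not match
  E. m²/s: ✗ does not match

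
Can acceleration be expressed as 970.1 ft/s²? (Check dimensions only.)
Yes

acceleration has SI base units: m / s^2
ft/s² reduces to the same SI base units, so it is a valid unit for acceleration.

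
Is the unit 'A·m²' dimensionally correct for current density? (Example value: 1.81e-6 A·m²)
No

current density has SI base units: A / m^2
A·m² does NOT reduce to A / m^2; a valid unit for current density would be e.g. A/m².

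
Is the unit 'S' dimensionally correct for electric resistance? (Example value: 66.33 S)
No

electric resistance has SI base units: kg * m^2 / (A^2 * s^3)
S does NOT reduce to kg * m^2 / (A^2 * s^3); a valid unit for electric resistance would be e.g. Ω.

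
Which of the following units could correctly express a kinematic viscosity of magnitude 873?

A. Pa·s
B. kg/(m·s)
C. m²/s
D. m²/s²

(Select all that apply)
C

kinematic viscosity has SI base units: m^2 / s

Checking each option against m^2 / s:
  A. Pa·s: ✗ does not match
  B. kg/(m·s): ✗ does not match
  C. m²/s: ✓ matches
  D. m²/s²: ✗ does not match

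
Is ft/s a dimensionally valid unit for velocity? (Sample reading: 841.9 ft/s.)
Yes

velocity has SI base units: m / s
ft/s reduces to the same SI base units, so it is a valid unit for velocity.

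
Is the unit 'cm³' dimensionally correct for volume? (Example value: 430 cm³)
Yes

volume has SI base units: m^3
cm³ reduces to the same SI base units, so it is a valid unit for volume.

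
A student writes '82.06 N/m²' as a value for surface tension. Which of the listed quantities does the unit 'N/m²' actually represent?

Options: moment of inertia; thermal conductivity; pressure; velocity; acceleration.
pressure

surface tension should have units dimensionally equivalent to kg / s^2 (e.g. N/m).
The given unit 'N/m²' reduces to kg / (m * s^2). Of the listed options, that is the dimensionality of pressure.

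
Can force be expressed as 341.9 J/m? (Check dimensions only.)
Yes

force has SI base units: kg * m / s^2
J/m reduces to the same SI base units, so it is a valid unit for force.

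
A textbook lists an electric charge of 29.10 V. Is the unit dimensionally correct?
No

electric charge has SI base units: A * s
V does NOT reduce to A * s; a valid unit for electric charge would be e.g. C.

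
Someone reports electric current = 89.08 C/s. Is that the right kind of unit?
Yes

electric current has SI base units: A
C/s reduces to the same SI base units, so it is a valid unit for electric current.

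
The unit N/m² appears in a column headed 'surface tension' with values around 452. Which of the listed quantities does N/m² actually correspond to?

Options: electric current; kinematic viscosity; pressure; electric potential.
pressure

surface tension should have units dimensionally equivalent to kg / s^2 (e.g. N/m).
The given unit 'N/m²' reduces to kg / (m * s^2). Of the listed options, that is the dimensionality of pressure.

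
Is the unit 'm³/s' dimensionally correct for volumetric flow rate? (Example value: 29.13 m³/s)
Yes

volumetric flow rate has SI base units: m^3 / s
m³/s reduces to the same SI base units, so it is a valid unit for volumetric flow rate.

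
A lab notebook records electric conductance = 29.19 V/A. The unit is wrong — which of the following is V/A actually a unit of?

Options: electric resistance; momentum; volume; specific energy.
electric resistance

electric conductance should have units dimensionally equivalent to A^2 * s^3 / (kg * m^2) (e.g. S).
The given unit 'V/A' reduces to kg * m^2 / (A^2 * s^3). Of the listed options, that is the dimensionality of electric resistance.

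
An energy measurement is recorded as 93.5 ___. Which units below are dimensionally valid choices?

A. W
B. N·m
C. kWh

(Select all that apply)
B, C

energy has SI base units: kg * m^2 / s^2

Checking each option against kg * m^2 / s^2:
  A. W: ✗ does not match
  B. N·m: ✓ matches
  C. kWh: ✓ matches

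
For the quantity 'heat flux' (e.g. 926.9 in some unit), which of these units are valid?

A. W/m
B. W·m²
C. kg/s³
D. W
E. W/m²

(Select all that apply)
C, E

heat flux has SI base units: kg / s^3

Checking each option against kg / s^3:
  A. W/m: ✗ does not match
  B. W·m²: ✗ does not match
  C. kg/s³: ✓ matches
  D. W: ✗ does not match
  E. W/m²: ✓ matches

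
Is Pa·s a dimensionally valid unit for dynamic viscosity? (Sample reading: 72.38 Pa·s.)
Yes

dynamic viscosity has SI base units: kg / (m * s)
Pa·s reduces to the same SI base units, so it is a valid unit for dynamic viscosity.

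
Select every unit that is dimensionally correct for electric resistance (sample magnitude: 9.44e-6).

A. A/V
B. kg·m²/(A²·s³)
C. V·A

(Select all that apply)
B

electric resistance has SI base units: kg * m^2 / (A^2 * s^3)

Checking each option against kg * m^2 / (A^2 * s^3):
  A. A/V: ✗ does not match
  B. kg·m²/(A²·s³): ✓ matches
  C. V·A: ✗ does not match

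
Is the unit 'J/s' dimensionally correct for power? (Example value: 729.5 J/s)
Yes

power has SI base units: kg * m^2 / s^3
J/s reduces to the same SI base units, so it is a valid unit for power.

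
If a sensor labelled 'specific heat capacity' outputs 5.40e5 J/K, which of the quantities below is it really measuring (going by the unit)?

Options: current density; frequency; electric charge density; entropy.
entropy

specific heat capacity should have units dimensionally equivalent to m^2 / (s^2 * K) (e.g. J/(kg·K)).
The given unit 'J/K' reduces to kg * m^2 / (s^2 * K). Of the listed options, that is the dimensionality of entropy.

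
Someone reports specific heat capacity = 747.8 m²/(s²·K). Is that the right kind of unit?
Yes

specific heat capacity has SI base units: m^2 / (s^2 * K)
m²/(s²·K) reduces to the same SI base units, so it is a valid unit for specific heat capacity.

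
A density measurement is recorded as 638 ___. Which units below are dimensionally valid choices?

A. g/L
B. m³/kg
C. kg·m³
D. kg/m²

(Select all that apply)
A

density has SI base units: kg / m^3

Checking each option against kg / m^3:
  A. g/L: ✓ matches
  B. m³/kg: ✗ does not match
  C. kg·m³: ✗ does not match
  D. kg/m²: ✗ does not match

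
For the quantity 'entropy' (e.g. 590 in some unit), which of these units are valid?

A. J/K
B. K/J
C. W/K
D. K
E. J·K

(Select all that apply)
A

entropy has SI base units: kg * m^2 / (s^2 * K)

Checking each option against kg * m^2 / (s^2 * K):
  A. J/K: ✓ matches
  B. K/J: ✗ does not match
  C. W/K: ✗ does not match
  D. K: ✗ does not match
  E. J·K: ✗ does not match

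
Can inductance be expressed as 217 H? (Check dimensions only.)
Yes

inductance has SI base units: kg * m^2 / (A^2 * s^2)
H reduces to the same SI base units, so it is a valid unit for inductance.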